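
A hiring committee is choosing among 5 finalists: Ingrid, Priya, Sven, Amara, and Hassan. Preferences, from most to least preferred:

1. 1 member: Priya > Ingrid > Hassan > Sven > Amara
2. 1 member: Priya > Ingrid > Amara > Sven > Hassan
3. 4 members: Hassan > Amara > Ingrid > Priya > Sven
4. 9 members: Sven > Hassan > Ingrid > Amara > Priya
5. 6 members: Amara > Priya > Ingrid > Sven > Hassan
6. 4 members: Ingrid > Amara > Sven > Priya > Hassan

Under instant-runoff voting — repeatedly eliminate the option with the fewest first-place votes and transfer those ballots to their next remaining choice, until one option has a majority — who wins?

Round 1: Ingrid 4, Priya 2, Sven 9, Amara 6, Hassan 4. Eliminate Priya.
Round 2: Ingrid 6, Sven 9, Amara 6, Hassan 4. Eliminate Hassan.
Round 3: Ingrid 6, Sven 9, Amara 10. Eliminate Ingrid.
Round 4: Sven 10, Amara 15. Amara has a majority.

Amara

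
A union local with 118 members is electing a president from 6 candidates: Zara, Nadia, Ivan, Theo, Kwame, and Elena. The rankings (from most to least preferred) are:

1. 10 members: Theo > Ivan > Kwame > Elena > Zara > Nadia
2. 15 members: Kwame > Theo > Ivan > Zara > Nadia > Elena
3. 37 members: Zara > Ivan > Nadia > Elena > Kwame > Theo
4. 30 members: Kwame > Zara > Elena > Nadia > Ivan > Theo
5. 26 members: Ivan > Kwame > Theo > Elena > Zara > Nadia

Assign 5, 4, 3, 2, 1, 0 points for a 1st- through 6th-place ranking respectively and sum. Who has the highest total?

Kwame

Zara: 10·1 + 15·2 + 37·5 + 30·4 + 26·1 = 371
Nadia: 10·0 + 15·1 + 37·3 + 30·2 + 26·0 = 186
Ivan: 10·4 + 15·3 + 37·4 + 30·1 + 26·5 = 393
Theo: 10·5 + 15·4 + 37·0 + 30·0 + 26·3 = 188
Kwame: 10·3 + 15·5 + 37·1 + 30·5 + 26·4 = 396
Elena: 10·2 + 15·0 + 37·2 + 30·3 + 26·2 = 236
Kwame has the highest Borda score (396).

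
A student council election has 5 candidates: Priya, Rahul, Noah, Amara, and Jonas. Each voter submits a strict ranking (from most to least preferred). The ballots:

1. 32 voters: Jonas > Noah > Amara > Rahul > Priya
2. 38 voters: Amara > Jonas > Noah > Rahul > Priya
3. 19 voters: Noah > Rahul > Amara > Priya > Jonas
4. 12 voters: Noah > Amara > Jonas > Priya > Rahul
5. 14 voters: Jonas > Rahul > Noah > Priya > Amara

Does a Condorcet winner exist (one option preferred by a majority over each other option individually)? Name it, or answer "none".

none

Checking pairwise contests:
Rahul beats Priya 103–12.
Noah beats Rahul 101–14.
Jonas beats Noah 84–31.
Noah beats Amara 77–38.
Amara beats Jonas 69–46.
Every option loses at least one head-to-head, so there is no Condorcet winner.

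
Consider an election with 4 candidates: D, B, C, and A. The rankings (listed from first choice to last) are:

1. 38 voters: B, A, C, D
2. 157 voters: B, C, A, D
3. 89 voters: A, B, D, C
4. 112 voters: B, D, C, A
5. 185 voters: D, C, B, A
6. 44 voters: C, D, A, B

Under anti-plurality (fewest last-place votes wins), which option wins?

B

Last-place votes: D 195, B 44, C 89, A 297.
B is ranked last by the fewest voters, so B wins.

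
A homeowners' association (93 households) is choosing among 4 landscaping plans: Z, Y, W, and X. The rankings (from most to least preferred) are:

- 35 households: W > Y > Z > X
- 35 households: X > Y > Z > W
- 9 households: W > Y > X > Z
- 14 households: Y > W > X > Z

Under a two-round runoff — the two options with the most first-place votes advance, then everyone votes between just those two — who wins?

Round 1 first-place votes: Z 0, Y 14, W 44, X 35.
W and X advance.
Runoff: W is preferred to X by 58 voters; X by 35.
W wins the runoff.

W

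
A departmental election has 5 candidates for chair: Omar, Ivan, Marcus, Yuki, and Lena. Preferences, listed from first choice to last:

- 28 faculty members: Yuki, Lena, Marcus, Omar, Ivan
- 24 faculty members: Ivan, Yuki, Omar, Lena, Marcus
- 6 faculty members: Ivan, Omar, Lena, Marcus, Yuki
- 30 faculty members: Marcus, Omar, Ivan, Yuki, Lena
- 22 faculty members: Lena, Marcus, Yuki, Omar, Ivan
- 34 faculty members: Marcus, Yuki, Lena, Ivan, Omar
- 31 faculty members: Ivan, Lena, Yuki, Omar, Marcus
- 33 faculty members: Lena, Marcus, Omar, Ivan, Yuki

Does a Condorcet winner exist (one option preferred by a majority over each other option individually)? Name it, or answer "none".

Checking pairwise contests:
Marcus beats Omar 147–61.
Omar beats Ivan 113–95.
Lena beats Marcus 144–64.
Ivan beats Yuki 124–84.
Yuki beats Lena 116–92.
Every option loses at least one head-to-head, so there is no Condorcet winner.

none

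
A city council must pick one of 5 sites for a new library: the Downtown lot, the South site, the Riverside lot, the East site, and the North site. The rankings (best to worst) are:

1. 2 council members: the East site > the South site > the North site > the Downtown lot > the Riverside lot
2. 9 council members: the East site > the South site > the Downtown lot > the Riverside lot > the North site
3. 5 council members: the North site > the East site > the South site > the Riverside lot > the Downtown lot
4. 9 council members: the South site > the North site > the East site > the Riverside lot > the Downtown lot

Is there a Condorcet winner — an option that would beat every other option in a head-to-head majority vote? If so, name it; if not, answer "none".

none

Checking pairwise contests:
the South site beats the Downtown lot 25–0.
the East site beats the South site 16–9.
the South site beats the Riverside lot 25–0.
the North site beats the East site 14–11.
the South site beats the North site 20–5.
Every option loses at least one head-to-head, so there is no Condorcet winner.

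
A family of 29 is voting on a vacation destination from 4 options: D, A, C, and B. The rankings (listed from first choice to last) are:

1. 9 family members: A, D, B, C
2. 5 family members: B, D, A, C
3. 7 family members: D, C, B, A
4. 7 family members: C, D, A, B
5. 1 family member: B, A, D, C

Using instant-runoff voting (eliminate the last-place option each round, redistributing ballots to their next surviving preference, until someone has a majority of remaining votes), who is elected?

Round 1: D 7, A 9, C 7, B 6. Eliminate B.
Round 2: D 12, A 10, C 7. Eliminate C.
Round 3: D 19, A 10. D has a majority.

D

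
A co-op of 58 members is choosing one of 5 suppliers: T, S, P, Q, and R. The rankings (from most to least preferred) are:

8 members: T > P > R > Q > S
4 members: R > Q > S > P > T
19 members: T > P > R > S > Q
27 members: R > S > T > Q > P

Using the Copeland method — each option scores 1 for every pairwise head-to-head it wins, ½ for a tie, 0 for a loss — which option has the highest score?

R

T: beats P and Q; loses to S and R → score 2.
S: beats T, P, and Q; loses to R → score 3.
P: loses to T, S, Q, and R → score 0.
Q: beats P; loses to T, S, and R → score 1.
R: beats T, S, P, and Q → score 4.
R has the best pairwise record.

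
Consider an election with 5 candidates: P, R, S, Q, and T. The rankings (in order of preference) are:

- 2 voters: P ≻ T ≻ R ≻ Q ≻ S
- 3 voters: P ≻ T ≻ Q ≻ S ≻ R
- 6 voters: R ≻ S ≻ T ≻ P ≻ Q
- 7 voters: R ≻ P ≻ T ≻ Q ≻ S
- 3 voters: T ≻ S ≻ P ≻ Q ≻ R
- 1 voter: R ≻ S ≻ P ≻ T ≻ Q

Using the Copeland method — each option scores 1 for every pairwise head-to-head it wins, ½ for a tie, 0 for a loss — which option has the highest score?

R

P: beats S, Q, and T; loses to R → score 3.
R: beats P, S, Q, and T → score 4.
S: loses to P, R, Q, and T → score 0.
Q: beats S; loses to P, R, and T → score 1.
T: beats S and Q; loses to P and R → score 2.
R has the best pairwise record.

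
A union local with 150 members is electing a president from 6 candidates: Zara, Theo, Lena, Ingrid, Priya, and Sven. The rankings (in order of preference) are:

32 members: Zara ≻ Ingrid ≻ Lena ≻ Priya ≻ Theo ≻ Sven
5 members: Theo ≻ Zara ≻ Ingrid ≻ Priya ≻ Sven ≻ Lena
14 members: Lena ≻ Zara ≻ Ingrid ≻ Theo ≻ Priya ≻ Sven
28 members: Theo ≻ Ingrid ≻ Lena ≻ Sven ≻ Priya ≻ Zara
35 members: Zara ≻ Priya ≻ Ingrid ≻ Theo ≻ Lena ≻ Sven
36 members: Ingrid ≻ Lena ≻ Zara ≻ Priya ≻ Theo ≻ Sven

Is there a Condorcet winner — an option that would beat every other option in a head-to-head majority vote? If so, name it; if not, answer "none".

none

Checking pairwise contests:
Lena beats Zara 78–72.
Zara beats Theo 117–33.
Ingrid beats Lena 136–14.
Zara beats Ingrid 86–64.
Zara beats Priya 122–28.
Zara beats Sven 122–28.
Every option loses at least one head-to-head, so there is no Condorcet winner.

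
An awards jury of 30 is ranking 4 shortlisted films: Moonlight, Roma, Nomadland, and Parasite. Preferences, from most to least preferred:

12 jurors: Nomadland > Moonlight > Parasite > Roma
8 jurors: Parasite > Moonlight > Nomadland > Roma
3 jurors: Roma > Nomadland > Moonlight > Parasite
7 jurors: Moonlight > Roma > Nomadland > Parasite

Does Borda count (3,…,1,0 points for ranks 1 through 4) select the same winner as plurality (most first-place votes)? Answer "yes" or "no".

no

Borda — scores: Moonlight 64, Roma 23, Nomadland 57, Parasite 36. Winner: Moonlight.
Plurality — first-place votes: Moonlight 7, Roma 3, Nomadland 12, Parasite 8. Winner: Nomadland.
The two methods disagree.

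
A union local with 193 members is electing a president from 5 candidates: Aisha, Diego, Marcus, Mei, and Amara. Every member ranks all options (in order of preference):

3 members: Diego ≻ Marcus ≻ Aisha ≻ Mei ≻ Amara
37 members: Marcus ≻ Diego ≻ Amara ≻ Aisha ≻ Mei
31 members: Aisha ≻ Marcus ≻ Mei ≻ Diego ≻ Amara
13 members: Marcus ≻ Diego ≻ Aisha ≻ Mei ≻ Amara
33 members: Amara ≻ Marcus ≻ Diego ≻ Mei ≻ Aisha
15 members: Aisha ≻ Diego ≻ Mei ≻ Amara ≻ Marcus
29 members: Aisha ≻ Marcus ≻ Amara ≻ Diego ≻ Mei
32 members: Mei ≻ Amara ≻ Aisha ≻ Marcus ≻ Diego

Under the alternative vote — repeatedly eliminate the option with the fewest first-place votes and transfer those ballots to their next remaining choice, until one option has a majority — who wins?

Round 1: Aisha 75, Diego 3, Marcus 50, Mei 32, Amara 33. Eliminate Diego.
Round 2: Aisha 75, Marcus 53, Mei 32, Amara 33. Eliminate Mei.
Round 3: Aisha 75, Marcus 53, Amara 65. Eliminate Marcus.
Round 4: Aisha 91, Amara 102. Amara has a majority.

Amara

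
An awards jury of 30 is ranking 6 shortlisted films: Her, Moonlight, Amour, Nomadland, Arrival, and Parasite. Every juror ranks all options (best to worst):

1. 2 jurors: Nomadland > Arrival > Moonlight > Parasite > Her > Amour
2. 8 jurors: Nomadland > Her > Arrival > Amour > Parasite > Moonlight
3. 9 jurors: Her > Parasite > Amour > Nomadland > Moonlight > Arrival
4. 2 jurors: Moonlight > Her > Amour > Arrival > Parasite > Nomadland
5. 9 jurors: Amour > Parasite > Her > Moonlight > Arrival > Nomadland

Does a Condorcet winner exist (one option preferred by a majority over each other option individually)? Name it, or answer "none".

Her vs Moonlight: 26–4 for Her.
Her vs Amour: 21–9 for Her.
Her vs Nomadland: 20–10 for Her.
Her vs Arrival: 28–2 for Her.
Her vs Parasite: 19–11 for Her.
Her beats every other option head-to-head.

Her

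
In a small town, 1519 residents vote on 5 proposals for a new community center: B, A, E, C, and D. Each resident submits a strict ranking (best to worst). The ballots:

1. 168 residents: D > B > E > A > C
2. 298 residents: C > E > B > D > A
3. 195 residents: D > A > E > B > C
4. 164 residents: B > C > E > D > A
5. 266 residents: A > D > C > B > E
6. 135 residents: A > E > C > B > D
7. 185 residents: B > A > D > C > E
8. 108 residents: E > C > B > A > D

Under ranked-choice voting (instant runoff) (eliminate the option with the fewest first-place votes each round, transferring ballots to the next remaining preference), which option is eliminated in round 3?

D

Round 1: B 349, A 401, E 108, C 298, D 363. Eliminate E.
Round 2: B 349, A 401, C 406, D 363. Eliminate B.
Round 3: A 586, C 570, D 363. Eliminate D.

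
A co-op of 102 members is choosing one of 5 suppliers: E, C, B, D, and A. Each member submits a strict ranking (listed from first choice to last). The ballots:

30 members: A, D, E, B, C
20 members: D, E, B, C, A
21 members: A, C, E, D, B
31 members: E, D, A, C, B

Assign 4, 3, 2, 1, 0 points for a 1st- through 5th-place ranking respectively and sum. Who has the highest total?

E

E: 30·2 + 20·3 + 21·2 + 31·4 = 286
C: 30·0 + 20·1 + 21·3 + 31·1 = 114
B: 30·1 + 20·2 + 21·0 + 31·0 = 70
D: 30·3 + 20·4 + 21·1 + 31·3 = 284
A: 30·4 + 20·0 + 21·4 + 31·2 = 266
E has the highest Borda score (286).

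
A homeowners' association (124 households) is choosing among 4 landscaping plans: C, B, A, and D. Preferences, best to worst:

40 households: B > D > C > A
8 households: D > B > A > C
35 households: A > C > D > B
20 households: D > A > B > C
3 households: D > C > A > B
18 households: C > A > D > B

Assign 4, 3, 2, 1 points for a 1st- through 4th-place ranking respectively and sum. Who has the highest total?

C: 40·2 + 8·1 + 35·3 + 20·1 + 3·3 + 18·4 = 294
B: 40·4 + 8·3 + 35·1 + 20·2 + 3·1 + 18·1 = 280
A: 40·1 + 8·2 + 35·4 + 20·3 + 3·2 + 18·3 = 316
D: 40·3 + 8·4 + 35·2 + 20·4 + 3·4 + 18·2 = 350
D has the highest Borda score (350).

D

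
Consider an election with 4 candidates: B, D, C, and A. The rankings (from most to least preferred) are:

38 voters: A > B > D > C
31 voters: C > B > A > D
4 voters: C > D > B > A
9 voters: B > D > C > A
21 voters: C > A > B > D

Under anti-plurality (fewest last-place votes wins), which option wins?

B

Last-place votes: B 0, D 52, C 38, A 13.
B is ranked last by the fewest voters, so B wins.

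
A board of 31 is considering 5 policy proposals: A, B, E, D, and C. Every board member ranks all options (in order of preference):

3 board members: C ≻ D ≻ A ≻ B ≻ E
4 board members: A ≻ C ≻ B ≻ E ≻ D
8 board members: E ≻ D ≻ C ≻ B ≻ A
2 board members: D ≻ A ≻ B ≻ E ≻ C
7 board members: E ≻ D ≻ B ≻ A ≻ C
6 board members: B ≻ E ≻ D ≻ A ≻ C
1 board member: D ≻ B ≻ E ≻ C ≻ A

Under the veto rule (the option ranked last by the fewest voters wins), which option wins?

Last-place votes: A 9, B 0, E 3, D 4, C 15.
B is ranked last by the fewest voters, so B wins.

B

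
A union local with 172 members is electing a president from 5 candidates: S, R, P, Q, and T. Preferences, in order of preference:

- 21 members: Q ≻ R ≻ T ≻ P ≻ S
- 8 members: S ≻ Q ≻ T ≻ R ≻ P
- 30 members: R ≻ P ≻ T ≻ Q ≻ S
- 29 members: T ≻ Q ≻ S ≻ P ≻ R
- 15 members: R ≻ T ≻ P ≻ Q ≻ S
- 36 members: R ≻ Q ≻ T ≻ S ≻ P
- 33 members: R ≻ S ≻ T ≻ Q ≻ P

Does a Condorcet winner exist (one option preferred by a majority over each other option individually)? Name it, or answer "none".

R vs S: 135–37 for R.
R vs P: 143–29 for R.
R vs Q: 114–58 for R.
R vs T: 135–37 for R.
R beats every other option head-to-head.

R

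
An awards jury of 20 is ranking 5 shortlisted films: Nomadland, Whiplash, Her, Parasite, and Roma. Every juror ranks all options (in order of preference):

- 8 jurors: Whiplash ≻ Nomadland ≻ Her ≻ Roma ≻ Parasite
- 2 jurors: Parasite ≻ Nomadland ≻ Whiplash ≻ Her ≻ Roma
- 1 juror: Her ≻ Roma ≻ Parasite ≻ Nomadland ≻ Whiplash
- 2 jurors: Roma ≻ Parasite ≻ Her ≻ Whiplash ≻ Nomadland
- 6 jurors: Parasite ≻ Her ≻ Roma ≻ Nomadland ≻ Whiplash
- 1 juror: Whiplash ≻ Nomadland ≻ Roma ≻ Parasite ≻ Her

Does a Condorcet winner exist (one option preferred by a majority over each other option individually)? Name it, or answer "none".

Checking pairwise contests:
Whiplash beats Nomadland 11–9.
Parasite beats Whiplash 11–9.
Nomadland beats Her 11–9.
Roma beats Parasite 12–8.
Nomadland beats Roma 11–9.
Every option loses at least one head-to-head, so there is no Condorcet winner.

none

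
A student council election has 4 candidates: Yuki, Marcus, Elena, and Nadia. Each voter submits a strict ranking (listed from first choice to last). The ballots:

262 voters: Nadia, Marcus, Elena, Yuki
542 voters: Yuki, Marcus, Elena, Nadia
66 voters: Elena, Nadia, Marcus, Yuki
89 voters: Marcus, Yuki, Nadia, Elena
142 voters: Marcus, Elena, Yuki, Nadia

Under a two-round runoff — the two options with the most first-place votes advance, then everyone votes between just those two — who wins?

Round 1 first-place votes: Yuki 542, Marcus 231, Elena 66, Nadia 262.
Yuki and Nadia advance.
Runoff: Yuki is preferred to Nadia by 773 voters; Nadia by 328.
Yuki wins the runoff.

Yuki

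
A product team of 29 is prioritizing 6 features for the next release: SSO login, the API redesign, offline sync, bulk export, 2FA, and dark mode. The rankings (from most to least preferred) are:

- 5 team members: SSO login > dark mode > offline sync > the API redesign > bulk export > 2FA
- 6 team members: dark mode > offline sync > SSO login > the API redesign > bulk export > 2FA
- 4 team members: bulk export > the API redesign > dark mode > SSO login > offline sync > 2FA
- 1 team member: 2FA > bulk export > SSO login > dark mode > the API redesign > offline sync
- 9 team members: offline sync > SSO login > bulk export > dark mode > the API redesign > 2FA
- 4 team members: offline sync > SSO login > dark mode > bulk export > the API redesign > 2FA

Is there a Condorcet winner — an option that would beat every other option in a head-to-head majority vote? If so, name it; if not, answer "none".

Checking pairwise contests:
offline sync beats SSO login 19–10.
SSO login beats the API redesign 25–4.
dark mode beats offline sync 16–13.
SSO login beats bulk export 24–5.
SSO login beats 2FA 28–1.
SSO login beats dark mode 19–10.
Every option loses at least one head-to-head, so there is no Condorcet winner.

none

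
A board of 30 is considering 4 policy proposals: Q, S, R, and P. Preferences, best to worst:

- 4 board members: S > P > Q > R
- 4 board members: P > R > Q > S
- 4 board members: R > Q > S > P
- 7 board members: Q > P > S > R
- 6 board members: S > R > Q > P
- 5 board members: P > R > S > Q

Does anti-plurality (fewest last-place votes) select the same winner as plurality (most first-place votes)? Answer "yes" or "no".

Anti-plurality — last-place votes: Q 5, S 4, R 11, P 10. Winner: S.
Plurality — first-place votes: Q 7, S 10, R 4, P 9. Winner: S.
The two methods agree.

yes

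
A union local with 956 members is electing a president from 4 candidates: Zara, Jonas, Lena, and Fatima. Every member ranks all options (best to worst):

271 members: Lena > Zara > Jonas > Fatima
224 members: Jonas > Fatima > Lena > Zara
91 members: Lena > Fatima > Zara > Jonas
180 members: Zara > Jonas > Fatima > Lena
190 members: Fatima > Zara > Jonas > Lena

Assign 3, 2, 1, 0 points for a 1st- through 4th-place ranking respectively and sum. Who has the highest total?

Zara

Zara: 271·2 + 224·0 + 91·1 + 180·3 + 190·2 = 1553
Jonas: 271·1 + 224·3 + 91·0 + 180·2 + 190·1 = 1493
Lena: 271·3 + 224·1 + 91·3 + 180·0 + 190·0 = 1310
Fatima: 271·0 + 224·2 + 91·2 + 180·1 + 190·3 = 1380
Zara has the highest Borda score (1553).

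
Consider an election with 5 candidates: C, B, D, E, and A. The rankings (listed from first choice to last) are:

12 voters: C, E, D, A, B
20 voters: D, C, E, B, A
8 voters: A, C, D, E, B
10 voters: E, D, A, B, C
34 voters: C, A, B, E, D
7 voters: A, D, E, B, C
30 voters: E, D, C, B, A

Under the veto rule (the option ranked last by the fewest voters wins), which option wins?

Last-place votes: C 17, B 20, D 34, E 0, A 50.
E is ranked last by the fewest voters, so E wins.

E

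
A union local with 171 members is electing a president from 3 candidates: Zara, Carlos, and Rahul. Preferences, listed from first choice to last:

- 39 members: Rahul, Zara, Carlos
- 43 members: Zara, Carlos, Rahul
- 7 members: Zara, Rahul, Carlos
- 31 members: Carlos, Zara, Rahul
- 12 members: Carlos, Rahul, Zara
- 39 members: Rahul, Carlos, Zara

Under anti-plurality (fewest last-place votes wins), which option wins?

Carlos

Last-place votes: Zara 51, Carlos 46, Rahul 74.
Carlos is ranked last by the fewest voters, so Carlos wins.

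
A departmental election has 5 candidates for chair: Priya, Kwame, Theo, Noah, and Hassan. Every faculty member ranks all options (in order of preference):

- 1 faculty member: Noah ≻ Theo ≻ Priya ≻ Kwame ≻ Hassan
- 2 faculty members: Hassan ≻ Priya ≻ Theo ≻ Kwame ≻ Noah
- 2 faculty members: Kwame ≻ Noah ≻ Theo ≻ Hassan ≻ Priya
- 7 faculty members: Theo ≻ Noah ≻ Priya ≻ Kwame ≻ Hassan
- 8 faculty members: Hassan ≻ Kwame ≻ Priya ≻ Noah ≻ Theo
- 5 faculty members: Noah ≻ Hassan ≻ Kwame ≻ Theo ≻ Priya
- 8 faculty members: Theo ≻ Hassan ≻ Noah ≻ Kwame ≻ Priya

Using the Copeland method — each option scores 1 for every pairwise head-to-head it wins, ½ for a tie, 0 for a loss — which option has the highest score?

Priya: loses to Kwame, Theo, Noah, and Hassan → score 0.
Kwame: beats Priya; loses to Theo, Noah, and Hassan → score 1.
Theo: beats Priya, Kwame, Noah, and Hassan → score 4.
Noah: beats Priya and Kwame; loses to Theo and Hassan → score 2.
Hassan: beats Priya, Kwame, and Noah; loses to Theo → score 3.
Theo has the best pairwise record.

Theo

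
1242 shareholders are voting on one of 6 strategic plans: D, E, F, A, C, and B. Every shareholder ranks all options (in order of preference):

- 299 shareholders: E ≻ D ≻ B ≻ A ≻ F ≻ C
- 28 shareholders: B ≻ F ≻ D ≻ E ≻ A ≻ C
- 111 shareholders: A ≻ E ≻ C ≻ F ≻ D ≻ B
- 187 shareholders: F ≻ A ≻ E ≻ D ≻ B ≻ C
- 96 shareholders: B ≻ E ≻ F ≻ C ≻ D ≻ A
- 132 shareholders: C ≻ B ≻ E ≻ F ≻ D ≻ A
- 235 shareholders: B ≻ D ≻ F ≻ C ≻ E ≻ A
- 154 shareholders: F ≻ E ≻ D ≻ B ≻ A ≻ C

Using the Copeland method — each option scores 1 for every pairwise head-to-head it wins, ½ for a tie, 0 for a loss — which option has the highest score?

D: beats A, C, and B; loses to E and F → score 3.
E: beats D, F, A, C, and B → score 5.
F: beats D, A, and C; loses to E and B → score 3.
A: beats C; loses to D, E, F, and B → score 1.
C: loses to D, E, F, A, and B → score 0.
B: beats F, A, and C; loses to D and E → score 3.
E has the best pairwise record.

E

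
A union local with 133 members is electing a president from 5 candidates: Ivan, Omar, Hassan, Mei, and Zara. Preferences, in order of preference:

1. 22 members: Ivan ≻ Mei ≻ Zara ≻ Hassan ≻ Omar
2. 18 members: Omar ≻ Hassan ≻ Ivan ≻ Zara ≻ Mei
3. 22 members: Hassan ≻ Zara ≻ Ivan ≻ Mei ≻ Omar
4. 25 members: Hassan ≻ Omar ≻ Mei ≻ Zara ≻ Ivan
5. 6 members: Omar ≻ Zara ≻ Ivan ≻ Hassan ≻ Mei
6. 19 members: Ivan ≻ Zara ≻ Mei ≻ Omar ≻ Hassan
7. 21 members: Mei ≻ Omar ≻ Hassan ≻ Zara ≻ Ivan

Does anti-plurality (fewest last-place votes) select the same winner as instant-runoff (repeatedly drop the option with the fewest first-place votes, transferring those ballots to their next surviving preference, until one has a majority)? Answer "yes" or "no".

Anti-plurality — last-place votes: Ivan 46, Omar 44, Hassan 19, Mei 24, Zara 0. Winner: Zara.
Instant-runoff — R1 Ivan 41, Omar 24, Hassan 47, Mei 21, Zara 0 (Zara out); R2 Ivan 41, Omar 24, Hassan 47, Mei 21 (Mei out); R3 Ivan 41, Omar 45, Hassan 47 (Ivan out); R4 Omar 64, Hassan 69 (Hassan winner). Winner: Hassan.
The two methods disagree.

no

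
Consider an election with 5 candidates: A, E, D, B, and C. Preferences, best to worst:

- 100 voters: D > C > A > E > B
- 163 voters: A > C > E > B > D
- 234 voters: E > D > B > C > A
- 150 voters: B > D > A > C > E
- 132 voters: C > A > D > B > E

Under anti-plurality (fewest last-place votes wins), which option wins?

Last-place votes: A 234, E 282, D 163, B 100, C 0.
C is ranked last by the fewest voters, so C wins.

C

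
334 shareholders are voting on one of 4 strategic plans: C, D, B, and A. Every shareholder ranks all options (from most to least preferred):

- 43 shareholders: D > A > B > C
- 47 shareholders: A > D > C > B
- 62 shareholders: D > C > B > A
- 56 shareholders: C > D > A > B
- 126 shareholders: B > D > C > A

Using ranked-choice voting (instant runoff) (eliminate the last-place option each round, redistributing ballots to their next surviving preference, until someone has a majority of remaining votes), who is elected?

D

Round 1: C 56, D 105, B 126, A 47. Eliminate A.
Round 2: C 56, D 152, B 126. Eliminate C.
Round 3: D 208, B 126. D has a majority.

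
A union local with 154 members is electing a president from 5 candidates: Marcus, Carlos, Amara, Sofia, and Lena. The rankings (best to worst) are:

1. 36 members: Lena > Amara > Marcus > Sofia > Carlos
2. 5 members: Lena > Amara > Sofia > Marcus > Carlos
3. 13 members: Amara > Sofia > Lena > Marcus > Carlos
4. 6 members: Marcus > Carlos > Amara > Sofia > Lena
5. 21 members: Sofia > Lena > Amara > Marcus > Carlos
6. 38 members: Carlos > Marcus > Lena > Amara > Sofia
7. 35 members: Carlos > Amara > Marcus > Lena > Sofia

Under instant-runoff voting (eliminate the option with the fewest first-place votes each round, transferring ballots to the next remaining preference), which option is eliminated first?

Round 1: Marcus 6, Carlos 73, Amara 13, Sofia 21, Lena 41. Eliminate Marcus.

Marcus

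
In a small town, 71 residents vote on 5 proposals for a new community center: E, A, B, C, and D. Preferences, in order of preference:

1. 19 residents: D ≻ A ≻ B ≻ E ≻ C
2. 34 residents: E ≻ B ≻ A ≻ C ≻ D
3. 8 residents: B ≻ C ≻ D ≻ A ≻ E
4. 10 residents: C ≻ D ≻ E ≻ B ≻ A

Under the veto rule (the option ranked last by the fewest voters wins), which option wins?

Last-place votes: E 8, A 10, B 0, C 19, D 34.
B is ranked last by the fewest voters, so B wins.

B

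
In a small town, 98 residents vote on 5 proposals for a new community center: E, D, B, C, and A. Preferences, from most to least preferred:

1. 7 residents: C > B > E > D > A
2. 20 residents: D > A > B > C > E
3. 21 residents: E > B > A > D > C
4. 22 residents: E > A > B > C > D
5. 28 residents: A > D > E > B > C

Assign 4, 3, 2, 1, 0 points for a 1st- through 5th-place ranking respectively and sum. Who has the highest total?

E: 7·2 + 20·0 + 21·4 + 22·4 + 28·2 = 242
D: 7·1 + 20·4 + 21·1 + 22·0 + 28·3 = 192
B: 7·3 + 20·2 + 21·3 + 22·2 + 28·1 = 196
C: 7·4 + 20·1 + 21·0 + 22·1 + 28·0 = 70
A: 7·0 + 20·3 + 21·2 + 22·3 + 28·4 = 280
A has the highest Borda score (280).

A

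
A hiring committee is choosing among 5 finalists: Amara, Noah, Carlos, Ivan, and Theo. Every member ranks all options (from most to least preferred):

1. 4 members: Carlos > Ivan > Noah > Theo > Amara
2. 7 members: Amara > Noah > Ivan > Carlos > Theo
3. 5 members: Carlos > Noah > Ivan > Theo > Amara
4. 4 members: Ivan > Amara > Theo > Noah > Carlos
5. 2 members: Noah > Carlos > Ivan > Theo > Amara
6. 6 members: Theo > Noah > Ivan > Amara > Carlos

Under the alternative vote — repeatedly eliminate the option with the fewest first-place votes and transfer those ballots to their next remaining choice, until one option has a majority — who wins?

Amara

Round 1: Amara 7, Noah 2, Carlos 9, Ivan 4, Theo 6. Eliminate Noah.
Round 2: Amara 7, Carlos 11, Ivan 4, Theo 6. Eliminate Ivan.
Round 3: Amara 11, Carlos 11, Theo 6. Eliminate Theo.
Round 4: Amara 17, Carlos 11. Amara has a majority.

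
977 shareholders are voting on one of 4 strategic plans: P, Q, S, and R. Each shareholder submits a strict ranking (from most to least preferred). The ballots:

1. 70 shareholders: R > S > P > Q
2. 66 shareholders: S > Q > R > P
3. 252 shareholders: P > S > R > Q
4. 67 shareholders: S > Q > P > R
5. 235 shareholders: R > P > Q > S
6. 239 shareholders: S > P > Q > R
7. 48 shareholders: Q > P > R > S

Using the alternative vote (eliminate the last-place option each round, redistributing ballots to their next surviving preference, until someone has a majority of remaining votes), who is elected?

S

Round 1: P 252, Q 48, S 372, R 305. Eliminate Q.
Round 2: P 300, S 372, R 305. Eliminate P.
Round 3: S 624, R 353. S has a majority.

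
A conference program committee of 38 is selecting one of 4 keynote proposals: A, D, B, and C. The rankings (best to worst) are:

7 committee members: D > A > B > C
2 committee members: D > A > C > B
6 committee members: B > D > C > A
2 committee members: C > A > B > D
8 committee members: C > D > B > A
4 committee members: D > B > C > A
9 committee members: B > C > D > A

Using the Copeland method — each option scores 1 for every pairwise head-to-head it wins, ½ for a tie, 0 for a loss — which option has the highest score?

D

A: loses to D, B, and C → score 0.
D: beats A and B; ties C → score 2.5.
B: beats A and C; loses to D → score 2.
C: beats A; ties D; loses to B → score 1.5.
D has the best pairwise record.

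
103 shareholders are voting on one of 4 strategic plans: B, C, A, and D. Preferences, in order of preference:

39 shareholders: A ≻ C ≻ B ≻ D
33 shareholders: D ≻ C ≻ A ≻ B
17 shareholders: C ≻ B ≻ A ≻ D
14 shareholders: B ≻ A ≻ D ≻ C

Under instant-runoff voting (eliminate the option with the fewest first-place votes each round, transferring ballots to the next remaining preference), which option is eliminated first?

B

Round 1: B 14, C 17, A 39, D 33. Eliminate B.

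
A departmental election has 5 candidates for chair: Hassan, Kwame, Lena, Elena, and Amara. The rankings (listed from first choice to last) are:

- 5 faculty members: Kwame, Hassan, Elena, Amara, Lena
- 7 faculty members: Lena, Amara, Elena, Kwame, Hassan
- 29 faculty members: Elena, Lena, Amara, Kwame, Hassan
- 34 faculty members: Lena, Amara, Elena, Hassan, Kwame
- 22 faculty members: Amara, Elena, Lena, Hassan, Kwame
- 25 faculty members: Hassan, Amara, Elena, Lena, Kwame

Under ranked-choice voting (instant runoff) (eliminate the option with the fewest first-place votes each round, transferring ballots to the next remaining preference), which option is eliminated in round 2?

Round 1: Hassan 25, Kwame 5, Lena 41, Elena 29, Amara 22. Eliminate Kwame.
Round 2: Hassan 30, Lena 41, Elena 29, Amara 22. Eliminate Amara.

Amara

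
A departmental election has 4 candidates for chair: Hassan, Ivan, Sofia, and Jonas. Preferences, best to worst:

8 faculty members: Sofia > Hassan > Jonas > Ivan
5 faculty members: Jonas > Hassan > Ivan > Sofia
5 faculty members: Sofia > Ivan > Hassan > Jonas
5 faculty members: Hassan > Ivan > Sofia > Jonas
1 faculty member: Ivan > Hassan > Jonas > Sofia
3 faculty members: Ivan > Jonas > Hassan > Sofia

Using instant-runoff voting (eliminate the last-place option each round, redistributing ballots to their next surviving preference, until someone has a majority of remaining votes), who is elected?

Round 1: Hassan 5, Ivan 4, Sofia 13, Jonas 5. Eliminate Ivan.
Round 2: Hassan 6, Sofia 13, Jonas 8. Eliminate Hassan.
Round 3: Sofia 18, Jonas 9. Sofia has a majority.

Sofia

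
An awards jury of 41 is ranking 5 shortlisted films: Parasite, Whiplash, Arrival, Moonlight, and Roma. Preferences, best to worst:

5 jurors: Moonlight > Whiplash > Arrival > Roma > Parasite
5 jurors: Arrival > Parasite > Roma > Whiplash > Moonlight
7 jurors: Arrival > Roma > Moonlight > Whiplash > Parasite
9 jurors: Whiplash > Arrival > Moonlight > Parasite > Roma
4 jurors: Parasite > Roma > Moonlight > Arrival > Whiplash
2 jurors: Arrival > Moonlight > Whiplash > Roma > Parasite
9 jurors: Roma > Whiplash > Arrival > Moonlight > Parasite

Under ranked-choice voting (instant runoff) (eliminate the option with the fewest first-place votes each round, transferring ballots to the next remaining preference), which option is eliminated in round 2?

Round 1: Parasite 4, Whiplash 9, Arrival 14, Moonlight 5, Roma 9. Eliminate Parasite.
Round 2: Whiplash 9, Arrival 14, Moonlight 5, Roma 13. Eliminate Moonlight.

Moonlight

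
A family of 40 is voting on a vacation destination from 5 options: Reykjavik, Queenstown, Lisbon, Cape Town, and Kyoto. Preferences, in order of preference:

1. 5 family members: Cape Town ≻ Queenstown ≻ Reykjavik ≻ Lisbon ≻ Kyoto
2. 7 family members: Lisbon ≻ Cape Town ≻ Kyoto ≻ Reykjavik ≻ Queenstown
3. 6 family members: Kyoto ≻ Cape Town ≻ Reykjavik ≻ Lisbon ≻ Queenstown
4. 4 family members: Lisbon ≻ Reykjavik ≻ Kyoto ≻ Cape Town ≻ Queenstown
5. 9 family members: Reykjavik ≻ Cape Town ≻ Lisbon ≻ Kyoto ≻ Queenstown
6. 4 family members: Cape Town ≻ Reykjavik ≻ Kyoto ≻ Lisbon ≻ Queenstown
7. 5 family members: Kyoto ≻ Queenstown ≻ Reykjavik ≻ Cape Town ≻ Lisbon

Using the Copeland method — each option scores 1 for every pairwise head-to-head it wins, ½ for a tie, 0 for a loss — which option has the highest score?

Reykjavik: beats Queenstown, Lisbon, and Kyoto; loses to Cape Town → score 3.
Queenstown: loses to Reykjavik, Lisbon, Cape Town, and Kyoto → score 0.
Lisbon: beats Queenstown and Kyoto; loses to Reykjavik and Cape Town → score 2.
Cape Town: beats Reykjavik, Queenstown, Lisbon, and Kyoto → score 4.
Kyoto: beats Queenstown; loses to Reykjavik, Lisbon, and Cape Town → score 1.
Cape Town has the best pairwise record.

Cape Town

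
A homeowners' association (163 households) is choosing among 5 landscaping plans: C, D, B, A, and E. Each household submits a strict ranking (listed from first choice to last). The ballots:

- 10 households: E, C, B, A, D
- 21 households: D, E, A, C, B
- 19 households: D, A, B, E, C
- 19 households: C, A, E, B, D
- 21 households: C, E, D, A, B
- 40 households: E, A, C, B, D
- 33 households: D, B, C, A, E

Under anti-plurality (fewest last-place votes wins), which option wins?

Last-place votes: C 19, D 69, B 42, A 0, E 33.
A is ranked last by the fewest voters, so A wins.

A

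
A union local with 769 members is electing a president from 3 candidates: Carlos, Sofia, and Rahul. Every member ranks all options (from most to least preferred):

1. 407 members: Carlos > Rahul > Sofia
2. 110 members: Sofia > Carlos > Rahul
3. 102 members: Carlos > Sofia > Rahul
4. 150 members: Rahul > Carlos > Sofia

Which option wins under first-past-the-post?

First-place votes: Carlos 509, Sofia 110, Rahul 150.
Carlos has the most first-place votes.

Carlos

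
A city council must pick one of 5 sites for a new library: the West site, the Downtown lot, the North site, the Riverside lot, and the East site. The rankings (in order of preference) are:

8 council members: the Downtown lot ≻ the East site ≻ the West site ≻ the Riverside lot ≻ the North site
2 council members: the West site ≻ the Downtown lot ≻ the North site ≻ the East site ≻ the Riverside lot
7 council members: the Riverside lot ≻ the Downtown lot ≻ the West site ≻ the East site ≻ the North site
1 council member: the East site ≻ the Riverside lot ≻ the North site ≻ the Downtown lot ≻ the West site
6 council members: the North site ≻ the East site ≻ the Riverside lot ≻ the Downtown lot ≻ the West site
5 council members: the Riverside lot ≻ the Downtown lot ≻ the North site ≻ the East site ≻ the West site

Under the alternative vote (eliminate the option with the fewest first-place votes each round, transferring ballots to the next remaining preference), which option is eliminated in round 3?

Round 1: the West site 2, the Downtown lot 8, the North site 6, the Riverside lot 12, the East site 1. Eliminate the East site.
Round 2: the West site 2, the Downtown lot 8, the North site 6, the Riverside lot 13. Eliminate the West site.
Round 3: the Downtown lot 10, the North site 6, the Riverside lot 13. Eliminate the North site.

the North site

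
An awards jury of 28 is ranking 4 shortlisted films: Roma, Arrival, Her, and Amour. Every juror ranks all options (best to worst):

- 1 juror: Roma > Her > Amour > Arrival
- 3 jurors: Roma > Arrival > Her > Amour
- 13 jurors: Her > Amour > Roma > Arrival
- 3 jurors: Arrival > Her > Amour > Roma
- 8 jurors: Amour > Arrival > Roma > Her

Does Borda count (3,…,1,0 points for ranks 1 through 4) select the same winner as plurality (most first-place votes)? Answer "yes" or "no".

Borda — scores: Roma 33, Arrival 31, Her 50, Amour 54. Winner: Amour.
Plurality — first-place votes: Roma 4, Arrival 3, Her 13, Amour 8. Winner: Her.
The two methods disagree.

no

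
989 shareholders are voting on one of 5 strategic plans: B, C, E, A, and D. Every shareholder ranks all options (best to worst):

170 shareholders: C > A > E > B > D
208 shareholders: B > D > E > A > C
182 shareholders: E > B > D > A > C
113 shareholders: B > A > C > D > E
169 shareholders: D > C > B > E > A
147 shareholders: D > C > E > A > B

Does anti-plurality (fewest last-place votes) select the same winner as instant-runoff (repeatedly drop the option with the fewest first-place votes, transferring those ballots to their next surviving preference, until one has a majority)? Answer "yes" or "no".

yes

Anti-plurality — last-place votes: B 147, C 390, E 113, A 169, D 170. Winner: E.
Instant-runoff — R1 B 321, C 170, E 182, A 0, D 316 (A out); R2 B 321, C 170, E 182, D 316 (C out); R3 B 321, E 352, D 316 (D out); R4 B 490, E 499 (E winner). Winner: E.
The two methods agree.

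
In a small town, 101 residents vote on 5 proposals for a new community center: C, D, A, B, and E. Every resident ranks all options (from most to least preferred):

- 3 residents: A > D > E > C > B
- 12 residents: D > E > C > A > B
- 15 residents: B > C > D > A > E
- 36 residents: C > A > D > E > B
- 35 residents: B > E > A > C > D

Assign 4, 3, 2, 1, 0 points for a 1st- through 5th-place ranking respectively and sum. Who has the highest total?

C: 3·1 + 12·2 + 15·3 + 36·4 + 35·1 = 251
D: 3·3 + 12·4 + 15·2 + 36·2 + 35·0 = 159
A: 3·4 + 12·1 + 15·1 + 36·3 + 35·2 = 217
B: 3·0 + 12·0 + 15·4 + 36·0 + 35·4 = 200
E: 3·2 + 12·3 + 15·0 + 36·1 + 35·3 = 183
C has the highest Borda score (251).

C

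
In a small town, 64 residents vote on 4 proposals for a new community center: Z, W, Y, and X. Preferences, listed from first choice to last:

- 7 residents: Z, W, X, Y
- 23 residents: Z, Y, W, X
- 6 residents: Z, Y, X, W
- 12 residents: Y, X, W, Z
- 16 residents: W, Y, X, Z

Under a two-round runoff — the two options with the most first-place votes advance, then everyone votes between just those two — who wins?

Z

Round 1 first-place votes: Z 36, W 16, Y 12, X 0.
Z and W advance.
Runoff: Z is preferred to W by 36 voters; W by 28.
Z wins the runoff.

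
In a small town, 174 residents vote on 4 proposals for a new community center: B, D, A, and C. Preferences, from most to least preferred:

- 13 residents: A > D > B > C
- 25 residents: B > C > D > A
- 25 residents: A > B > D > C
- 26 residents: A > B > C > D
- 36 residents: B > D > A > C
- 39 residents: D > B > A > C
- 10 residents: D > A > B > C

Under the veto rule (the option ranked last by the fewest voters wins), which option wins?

B

Last-place votes: B 0, D 26, A 25, C 123.
B is ranked last by the fewest voters, so B wins.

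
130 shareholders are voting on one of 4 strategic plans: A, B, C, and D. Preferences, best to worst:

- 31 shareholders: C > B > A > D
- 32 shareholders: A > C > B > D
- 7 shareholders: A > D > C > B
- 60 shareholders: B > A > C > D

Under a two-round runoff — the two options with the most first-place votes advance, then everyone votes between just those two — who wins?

Round 1 first-place votes: A 39, B 60, C 31, D 0.
B and A advance.
Runoff: B is preferred to A by 91 voters; A by 39.
B wins the runoff.

B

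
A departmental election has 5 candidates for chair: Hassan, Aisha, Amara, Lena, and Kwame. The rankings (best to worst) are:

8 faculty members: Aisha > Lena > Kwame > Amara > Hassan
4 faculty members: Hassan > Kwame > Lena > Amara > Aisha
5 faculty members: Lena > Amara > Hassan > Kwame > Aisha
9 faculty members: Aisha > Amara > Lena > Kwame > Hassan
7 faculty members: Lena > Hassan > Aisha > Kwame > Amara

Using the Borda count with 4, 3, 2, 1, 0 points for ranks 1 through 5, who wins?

Lena

Hassan: 8·0 + 4·4 + 5·2 + 9·0 + 7·3 = 47
Aisha: 8·4 + 4·0 + 5·0 + 9·4 + 7·2 = 82
Amara: 8·1 + 4·1 + 5·3 + 9·3 + 7·0 = 54
Lena: 8·3 + 4·2 + 5·4 + 9·2 + 7·4 = 98
Kwame: 8·2 + 4·3 + 5·1 + 9·1 + 7·1 = 49
Lena has the highest Borda score (98).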